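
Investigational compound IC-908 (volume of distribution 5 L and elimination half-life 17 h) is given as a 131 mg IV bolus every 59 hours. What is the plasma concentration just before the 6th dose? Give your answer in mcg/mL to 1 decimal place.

2.6 mcg/mL

f = (1/2)^(τ/t½) = (1/2)^(59/17) ≈ 0.0902.
C₀ = D/Vd = 131/5 ≈ 26.200 mcg/mL.
Before the 6th dose, 5 doses have been given. Superposition: Cmin = C₀·(f + f² + … + f^5).
≈ 26.200 × (0.0902 + 0.0081 + 0.0007 + 0.0001 + 0.0000) ≈ 26.200 × 0.0991 ≈ 2.596 mcg/mL.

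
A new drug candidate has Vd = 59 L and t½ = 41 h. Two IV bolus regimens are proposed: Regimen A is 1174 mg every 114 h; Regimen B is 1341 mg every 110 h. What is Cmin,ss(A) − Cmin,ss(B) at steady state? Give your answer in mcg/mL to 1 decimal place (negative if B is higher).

Regimen A: f = (1/2)^(114/41) ≈ 0.1455; Cmin,ss = (1174/59)·f/(1−f) ≈ 3.388 mcg/mL.
Regimen B: f = (1/2)^(110/41) ≈ 0.1557; Cmin,ss = (1341/59)·f/(1−f) ≈ 4.191 mcg/mL.
Difference ≈ 3.388 − 4.191 ≈ -0.803 mcg/mL.

-0.8 mcg/mL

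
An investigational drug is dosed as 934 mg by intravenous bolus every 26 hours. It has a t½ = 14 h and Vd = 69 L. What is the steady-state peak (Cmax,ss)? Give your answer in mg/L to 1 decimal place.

18.7 mg/L

k = ln2/t½ = ln2/14 ≈ 0.049511 h⁻¹; fraction remaining f = e^(−kτ) = e^(−0.049511×26) ≈ 0.2760.
Accumulation ratio R = 1/(1 − f) ≈ 1/0.7240 ≈ 1.3812.
Single-dose peak C₀ = D/Vd = 934/69 ≈ 13.536 mg/L.
Cmax,ss = C₀/(1 − f) ≈ 13.536/0.7240 ≈ 18.696 mg/L.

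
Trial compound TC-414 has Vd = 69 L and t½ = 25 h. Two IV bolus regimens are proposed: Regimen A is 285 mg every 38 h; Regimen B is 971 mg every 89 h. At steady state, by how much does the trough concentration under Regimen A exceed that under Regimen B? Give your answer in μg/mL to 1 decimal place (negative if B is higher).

0.9 μg/mL

Regimen A: f = (1/2)^(38/25) ≈ 0.3487; Cmin,ss = (285/69)·f/(1−f) ≈ 2.211 μg/mL.
Regimen B: f = (1/2)^(89/25) ≈ 0.0848; Cmin,ss = (971/69)·f/(1−f) ≈ 1.304 μg/mL.
Difference ≈ 2.211 − 1.304 ≈ 0.907 μg/mL.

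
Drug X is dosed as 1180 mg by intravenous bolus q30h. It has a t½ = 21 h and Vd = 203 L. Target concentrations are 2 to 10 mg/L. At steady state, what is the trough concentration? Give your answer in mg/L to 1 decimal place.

3.4 mg/L

k = ln2/t½ = ln2/21 ≈ 0.033007 h⁻¹; fraction remaining f = e^(−kτ) = e^(−0.033007×30) ≈ 0.3715.
Accumulation ratio R = 1/(1 − f) ≈ 1/0.6285 ≈ 1.5911.
Single-dose peak C₀ = D/Vd = 1180/203 ≈ 5.813 mg/L.
Cmax,ss = C₀/(1 − f) ≈ 5.813/0.6285 ≈ 9.249 mg/L.
Steady-state trough Cmin,ss = Cmax,ss·f ≈ 9.249 × 0.3715 ≈ 3.436 mg/L.
Trough 3.4 mg/L vs MEC 2 mg/L: adequate.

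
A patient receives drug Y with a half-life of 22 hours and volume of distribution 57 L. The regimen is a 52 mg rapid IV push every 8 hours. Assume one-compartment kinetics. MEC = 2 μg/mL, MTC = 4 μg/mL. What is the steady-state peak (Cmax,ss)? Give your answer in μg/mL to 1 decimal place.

4.1 μg/mL

Over one 8-h interval, 8/22 ≈ 0.36364 half-lives elapse, leaving f ≈ 0.7772 of each dose.
Accumulation ratio R = 1/(1 − f) ≈ 1/0.2228 ≈ 4.4883.
Single-dose peak C₀ = D/Vd = 52/57 ≈ 0.912 μg/mL.
Steady-state peak Cmax,ss = C₀·R ≈ 0.912 × 4.4883 ≈ 4.093 μg/mL.
Peak 4.1 μg/mL vs MTC 4 μg/mL: exceeds toxic threshold.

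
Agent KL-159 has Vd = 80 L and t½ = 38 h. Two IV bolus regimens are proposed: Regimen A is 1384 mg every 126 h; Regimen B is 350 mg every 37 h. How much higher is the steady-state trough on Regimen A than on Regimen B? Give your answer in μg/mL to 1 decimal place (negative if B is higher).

Regimen A: f = (1/2)^(126/38) ≈ 0.1004; Cmin,ss = (1384/80)·f/(1−f) ≈ 1.931 μg/mL.
Regimen B: f = (1/2)^(37/38) ≈ 0.5092; Cmin,ss = (350/80)·f/(1−f) ≈ 4.539 μg/mL.
Difference ≈ 1.931 − 4.539 ≈ -2.608 μg/mL.

-2.6 μg/mL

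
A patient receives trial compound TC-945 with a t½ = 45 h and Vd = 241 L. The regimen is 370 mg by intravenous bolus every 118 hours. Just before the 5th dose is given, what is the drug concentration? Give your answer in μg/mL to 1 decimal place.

f = (1/2)^(τ/t½) = (1/2)^(118/45) ≈ 0.1624.
C₀ = D/Vd = 370/241 ≈ 1.535 μg/mL.
Before the 5th dose, 4 doses have been given. Superposition: Cmin = C₀·(f + f² + … + f^4).
≈ 1.535 × (0.1624 + 0.0264 + 0.0043 + 0.0007) ≈ 1.535 × 0.1938 ≈ 0.297 μg/mL.

0.3 μg/mL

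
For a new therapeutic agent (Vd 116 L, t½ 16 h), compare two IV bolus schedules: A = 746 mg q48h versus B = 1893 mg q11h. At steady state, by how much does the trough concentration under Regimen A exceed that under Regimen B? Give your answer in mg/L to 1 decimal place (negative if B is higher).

-25.8 mg/L

Regimen A: f = (1/2)^(48/16) ≈ 0.1250; Cmin,ss = (746/116)·f/(1−f) ≈ 0.919 mg/L.
Regimen B: f = (1/2)^(11/16) ≈ 0.6209; Cmin,ss = (1893/116)·f/(1−f) ≈ 26.728 mg/L.
Difference ≈ 0.919 − 26.728 ≈ -25.809 mg/L.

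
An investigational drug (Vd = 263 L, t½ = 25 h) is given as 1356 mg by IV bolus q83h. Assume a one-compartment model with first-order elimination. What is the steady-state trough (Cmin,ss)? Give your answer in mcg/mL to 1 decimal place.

k = ln2/t½ = ln2/25 ≈ 0.027726 h⁻¹; fraction remaining f = e^(−kτ) = e^(−0.027726×83) ≈ 0.1001.
At steady state, accumulation factor R = 1/(1 − e^(−kτ)) ≈ 1.1112.
Each bolus raises the concentration by D/Vd = 1356/263 ≈ 5.156 mcg/mL.
Steady-state peak Cmax,ss = C₀·R ≈ 5.156 × 1.1112 ≈ 5.729 mcg/mL.
Steady-state trough Cmin,ss = Cmax,ss·f ≈ 5.729 × 0.1001 ≈ 0.573 mcg/mL.

0.6 mcg/mL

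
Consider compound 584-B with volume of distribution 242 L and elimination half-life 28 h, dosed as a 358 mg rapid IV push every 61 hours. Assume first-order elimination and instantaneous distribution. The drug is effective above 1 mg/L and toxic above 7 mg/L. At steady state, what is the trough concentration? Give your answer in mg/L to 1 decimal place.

0.4 mg/L

τ/t½ = 61/28 ≈ 2.1786, so fraction remaining f = (1/2)^(61/28) ≈ 0.2209.
Accumulation ratio R = 1/(1 − f) ≈ 1/0.7791 ≈ 1.2835.
Single-dose peak C₀ = D/Vd = 358/242 ≈ 1.479 mg/L.
Steady-state peak Cmax,ss = C₀·R ≈ 1.479 × 1.2835 ≈ 1.898 mg/L.
One interval later, Cmin,ss = Cmax,ss·e^(−kτ) ≈ 1.898 × 0.2209 ≈ 0.419 mg/L.
Trough 0.4 mg/L vs MEC 1 mg/L: subtherapeutic.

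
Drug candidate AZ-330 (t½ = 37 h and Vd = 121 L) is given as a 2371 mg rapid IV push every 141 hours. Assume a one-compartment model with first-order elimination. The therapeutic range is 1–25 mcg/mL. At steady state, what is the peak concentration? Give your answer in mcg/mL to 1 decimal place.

21.1 mcg/mL

τ/t½ = 141/37 ≈ 3.8108, so fraction remaining f = (1/2)^(141/37) ≈ 0.0713.
Accumulation ratio R = 1/(1 − f) ≈ 1/0.9287 ≈ 1.0768.
Single-dose peak C₀ = D/Vd = 2371/121 ≈ 19.595 mcg/mL.
Steady-state peak Cmax,ss = C₀·R ≈ 19.595 × 1.0768 ≈ 21.100 mcg/mL.
Peak 21.1 mcg/mL vs MTC 25 mcg/mL: below toxic threshold.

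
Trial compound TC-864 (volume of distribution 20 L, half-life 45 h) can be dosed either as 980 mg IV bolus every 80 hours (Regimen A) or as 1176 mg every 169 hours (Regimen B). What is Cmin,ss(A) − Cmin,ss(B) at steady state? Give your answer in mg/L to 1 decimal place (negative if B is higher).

Regimen A: f = (1/2)^(80/45) ≈ 0.2916; Cmin,ss = (980/20)·f/(1−f) ≈ 20.170 mg/L.
Regimen B: f = (1/2)^(169/45) ≈ 0.0740; Cmin,ss = (1176/20)·f/(1−f) ≈ 4.699 mg/L.
Difference ≈ 20.170 − 4.699 ≈ 15.471 mg/L.

15.5 mg/L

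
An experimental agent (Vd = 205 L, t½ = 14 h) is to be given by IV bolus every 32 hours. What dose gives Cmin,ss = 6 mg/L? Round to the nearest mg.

τ/t½ = 32/14 ≈ 2.2857, so f = (1/2)^(32/14) ≈ 0.205084.
Cmin,ss = (D/Vd)·f/(1−f), so D = Cmin,ss·Vd·(1−f)/f.
D = 6 × 205 × (1−f)/f ≈ 6 × 205 × 3.87605 ≈ 4767.54 mg.

4768 mg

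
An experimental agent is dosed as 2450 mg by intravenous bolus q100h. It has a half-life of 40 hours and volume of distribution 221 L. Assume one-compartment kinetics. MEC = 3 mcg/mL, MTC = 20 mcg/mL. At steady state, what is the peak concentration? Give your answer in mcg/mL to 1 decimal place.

13.5 mcg/mL

τ/t½ = 100/40 ≈ 2.5, so fraction remaining f = (1/2)^(100/40) ≈ 0.1768.
At steady state, accumulation factor R = 1/(1 − e^(−kτ)) ≈ 1.2148.
Each bolus raises the concentration by D/Vd = 2450/221 ≈ 11.086 mcg/mL.
Steady-state peak Cmax,ss = C₀·R ≈ 11.086 × 1.2148 ≈ 13.467 mcg/mL.
Peak 13.5 mcg/mL vs MTC 20 mcg/mL: below toxic threshold.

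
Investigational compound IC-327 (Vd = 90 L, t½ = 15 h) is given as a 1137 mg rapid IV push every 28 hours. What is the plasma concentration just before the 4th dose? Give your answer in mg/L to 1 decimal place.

4.7 mg/L

f = (1/2)^(τ/t½) = (1/2)^(28/15) ≈ 0.2742.
C₀ = D/Vd = 1137/90 ≈ 12.633 mg/L.
Before the 4th dose, 3 doses have been given. Superposition: Cmin = C₀·(f + f² + … + f^3).
≈ 12.633 × (0.2742 + 0.0752 + 0.0206) ≈ 12.633 × 0.3700 ≈ 4.674 mg/L.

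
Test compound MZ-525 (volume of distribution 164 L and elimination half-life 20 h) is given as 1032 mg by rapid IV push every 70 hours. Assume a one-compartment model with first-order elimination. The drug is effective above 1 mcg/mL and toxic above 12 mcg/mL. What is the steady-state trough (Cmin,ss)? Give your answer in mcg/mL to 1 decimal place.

Over one 70-h interval, 70/20 ≈ 3.5 half-lives elapse, leaving f ≈ 0.0884 of each dose.
At steady state, accumulation factor R = 1/(1 − e^(−kτ)) ≈ 1.0970.
Single-dose peak C₀ = D/Vd = 1032/164 ≈ 6.293 mcg/mL.
Steady-state peak Cmax,ss = C₀·R ≈ 6.293 × 1.0970 ≈ 6.903 mcg/mL.
Steady-state trough Cmin,ss = Cmax,ss·f ≈ 6.903 × 0.0884 ≈ 0.610 mcg/mL.
Trough 0.6 mcg/mL vs MEC 1 mcg/mL: subtherapeutic.

0.6 mcg/mL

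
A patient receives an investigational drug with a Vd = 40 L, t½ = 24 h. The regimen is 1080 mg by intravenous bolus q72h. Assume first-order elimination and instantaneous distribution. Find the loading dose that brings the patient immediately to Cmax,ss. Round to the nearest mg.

1234 mg

f = (1/2)^(72/24) ≈ 0.125000; accumulation ratio R = 1/(1−f) ≈ 1.14286.
Loading dose to hit Cmax,ss on first dose: D_load = D_maint·R ≈ 1080 × 1.14286 ≈ 1234.29 mg.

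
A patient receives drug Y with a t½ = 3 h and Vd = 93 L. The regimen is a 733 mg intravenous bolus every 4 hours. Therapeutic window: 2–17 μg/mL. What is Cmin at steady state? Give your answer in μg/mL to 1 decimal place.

τ/t½ = 4/3 ≈ 1.3333, so fraction remaining f = (1/2)^(4/3) ≈ 0.3969.
Accumulation ratio R = 1/(1 − f) ≈ 1/0.6031 ≈ 1.6581.
Each bolus raises the concentration by D/Vd = 733/93 ≈ 7.882 μg/mL.
Steady-state peak Cmax,ss = C₀·R ≈ 7.882 × 1.6581 ≈ 13.069 μg/mL.
Steady-state trough Cmin,ss = Cmax,ss·f ≈ 13.069 × 0.3969 ≈ 5.187 μg/mL.
Trough 5.2 μg/mL vs MEC 2 μg/mL: adequate.

5.2 μg/mL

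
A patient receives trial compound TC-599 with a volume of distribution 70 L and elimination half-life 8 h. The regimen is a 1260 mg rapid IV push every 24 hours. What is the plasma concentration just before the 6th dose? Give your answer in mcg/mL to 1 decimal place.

2.6 mcg/mL

f = (1/2)^(τ/t½) = (1/2)^(24/8) ≈ 0.1250.
C₀ = D/Vd = 1260/70 ≈ 18.000 mcg/mL.
Before the 6th dose, 5 doses have been given. Superposition: Cmin = C₀·(f + f² + … + f^5).
≈ 18.000 × (0.1250 + 0.0156 + 0.0020 + 0.0002 + 0.0000) ≈ 18.000 × 0.1428 ≈ 2.570 mcg/mL.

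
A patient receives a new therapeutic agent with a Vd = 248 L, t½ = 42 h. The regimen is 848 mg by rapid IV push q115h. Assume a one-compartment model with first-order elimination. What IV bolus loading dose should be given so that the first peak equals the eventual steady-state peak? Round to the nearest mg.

998 mg

f = (1/2)^(115/42) ≈ 0.149883; accumulation ratio R = 1/(1−f) ≈ 1.17631.
Loading dose to hit Cmax,ss on first dose: D_load = D_maint·R ≈ 848 × 1.17631 ≈ 997.51 mg.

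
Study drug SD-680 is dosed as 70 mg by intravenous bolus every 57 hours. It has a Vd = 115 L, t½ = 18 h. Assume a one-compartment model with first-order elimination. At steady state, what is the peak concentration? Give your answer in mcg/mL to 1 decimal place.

k = ln2/t½ = ln2/18 ≈ 0.038508 h⁻¹; fraction remaining f = e^(−kτ) = e^(−0.038508×57) ≈ 0.1114.
At steady state, accumulation factor R = 1/(1 − e^(−kτ)) ≈ 1.1254.
Each bolus raises the concentration by D/Vd = 70/115 ≈ 0.609 mcg/mL.
Steady-state peak Cmax,ss = C₀·R ≈ 0.609 × 1.1254 ≈ 0.685 mcg/mL.

0.7 mcg/mL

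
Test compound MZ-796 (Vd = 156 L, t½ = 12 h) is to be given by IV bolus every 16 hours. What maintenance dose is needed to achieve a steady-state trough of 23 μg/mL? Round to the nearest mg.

5453 mg

τ/t½ = 16/12 ≈ 1.3333, so f = (1/2)^(16/12) ≈ 0.396850.
Cmin,ss = (D/Vd)·f/(1−f), so D = Cmin,ss·Vd·(1−f)/f.
D = 23 × 156 × (1−f)/f ≈ 23 × 156 × 1.51984 ≈ 5453.19 mg.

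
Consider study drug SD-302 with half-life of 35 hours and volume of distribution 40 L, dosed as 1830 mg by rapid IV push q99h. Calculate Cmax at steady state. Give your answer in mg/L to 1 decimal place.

53.2 mg/L

Over one 99-h interval, 99/35 ≈ 2.8286 half-lives elapse, leaving f ≈ 0.1408 of each dose.
Accumulation ratio R = 1/(1 − f) ≈ 1/0.8592 ≈ 1.1639.
Each bolus raises the concentration by D/Vd = 1830/40 ≈ 45.750 mg/L.
Steady-state peak Cmax,ss = C₀·R ≈ 45.750 × 1.1639 ≈ 53.248 mg/L.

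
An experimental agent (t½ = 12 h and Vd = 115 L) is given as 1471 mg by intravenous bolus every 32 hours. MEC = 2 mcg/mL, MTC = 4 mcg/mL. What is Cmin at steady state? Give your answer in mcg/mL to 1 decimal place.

Over one 32-h interval, 32/12 ≈ 2.6667 half-lives elapse, leaving f ≈ 0.1575 of each dose.
At steady state, accumulation factor R = 1/(1 − e^(−kτ)) ≈ 1.1869.
Each bolus raises the concentration by D/Vd = 1471/115 ≈ 12.791 mcg/mL.
Cmax,ss = C₀/(1 − f) ≈ 12.791/0.8425 ≈ 15.182 mcg/mL.
Steady-state trough Cmin,ss = Cmax,ss·f ≈ 15.182 × 0.1575 ≈ 2.391 mcg/mL.
Trough 2.4 mcg/mL vs MEC 2 mcg/mL: adequate.

2.4 mcg/mL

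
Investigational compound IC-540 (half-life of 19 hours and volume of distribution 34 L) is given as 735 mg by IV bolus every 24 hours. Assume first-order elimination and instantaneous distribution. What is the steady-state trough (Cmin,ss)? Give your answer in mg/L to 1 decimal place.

k = ln2/t½ = ln2/19 ≈ 0.036481 h⁻¹; fraction remaining f = e^(−kτ) = e^(−0.036481×24) ≈ 0.4166.
Each bolus raises the concentration by D/Vd = 735/34 ≈ 21.618 mg/L.
Steady-state trough Cmin,ss = C₀·f/(1−f) ≈ 21.618 × 0.4166/0.5834 ≈ 15.437 mg/L.

15.4 mg/L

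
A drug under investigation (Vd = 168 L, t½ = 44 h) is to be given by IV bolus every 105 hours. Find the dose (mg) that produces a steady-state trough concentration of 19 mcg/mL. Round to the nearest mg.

13497 mg

τ/t½ = 105/44 ≈ 2.3864, so f = (1/2)^(105/44) ≈ 0.191264.
Cmin,ss = (D/Vd)·f/(1−f), so D = Cmin,ss·Vd·(1−f)/f.
D = 19 × 168 × (1−f)/f ≈ 19 × 168 × 4.22838 ≈ 13496.99 mg.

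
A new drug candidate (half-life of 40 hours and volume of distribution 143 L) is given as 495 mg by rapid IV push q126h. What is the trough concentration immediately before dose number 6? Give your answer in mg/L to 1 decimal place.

f = (1/2)^(τ/t½) = (1/2)^(126/40) ≈ 0.1127.
C₀ = D/Vd = 495/143 ≈ 3.462 mg/L.
Before the 6th dose, 5 doses have been given. Superposition: Cmin = C₀·(f + f² + … + f^5).
≈ 3.462 × (0.1127 + 0.0127 + 0.0014 + 0.0002 + 0.0000) ≈ 3.462 × 0.1270 ≈ 0.440 mg/L.

0.4 mg/L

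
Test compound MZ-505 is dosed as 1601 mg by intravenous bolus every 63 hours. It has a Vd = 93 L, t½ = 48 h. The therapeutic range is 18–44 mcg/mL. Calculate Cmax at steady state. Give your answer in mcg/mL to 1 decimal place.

Over one 63-h interval, 63/48 ≈ 1.3125 half-lives elapse, leaving f ≈ 0.4026 of each dose.
Accumulation ratio R = 1/(1 − f) ≈ 1/0.5974 ≈ 1.6739.
Single-dose peak C₀ = D/Vd = 1601/93 ≈ 17.215 mcg/mL.
Steady-state peak Cmax,ss = C₀·R ≈ 17.215 × 1.6739 ≈ 28.816 mcg/mL.
Peak 28.8 mcg/mL vs MTC 44 mcg/mL: below toxic threshold.

28.8 mcg/mL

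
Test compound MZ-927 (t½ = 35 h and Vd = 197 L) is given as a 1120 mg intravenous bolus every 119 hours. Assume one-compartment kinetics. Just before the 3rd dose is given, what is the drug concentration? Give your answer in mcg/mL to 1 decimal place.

0.6 mcg/mL

f = (1/2)^(τ/t½) = (1/2)^(119/35) ≈ 0.0947.
C₀ = D/Vd = 1120/197 ≈ 5.685 mcg/mL.
Before the 3rd dose, 2 doses have been given. Superposition: Cmin = C₀·(f + f²).
≈ 5.685 × (0.0947 + 0.0090) ≈ 5.685 × 0.1037 ≈ 0.590 mcg/mL.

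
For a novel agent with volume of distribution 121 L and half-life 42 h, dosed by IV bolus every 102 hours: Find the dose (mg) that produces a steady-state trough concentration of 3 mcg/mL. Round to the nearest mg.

τ/t½ = 102/42 ≈ 2.4286, so f = (1/2)^(102/42) ≈ 0.185749.
Cmin,ss = (D/Vd)·f/(1−f), so D = Cmin,ss·Vd·(1−f)/f.
D = 3 × 121 × (1−f)/f ≈ 3 × 121 × 4.38361 ≈ 1591.25 mg.

1591 mg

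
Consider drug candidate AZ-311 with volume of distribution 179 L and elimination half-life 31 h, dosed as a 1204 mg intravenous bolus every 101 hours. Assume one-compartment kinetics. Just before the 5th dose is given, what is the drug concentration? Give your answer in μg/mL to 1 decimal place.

f = (1/2)^(τ/t½) = (1/2)^(101/31) ≈ 0.1045.
C₀ = D/Vd = 1204/179 ≈ 6.726 μg/mL.
Before the 5th dose, 4 doses have been given. Superposition: Cmin = C₀·(f + f² + … + f^4).
≈ 6.726 × (0.1045 + 0.0109 + 0.0011 + 0.0001) ≈ 6.726 × 0.1166 ≈ 0.784 μg/mL.

0.8 μg/mL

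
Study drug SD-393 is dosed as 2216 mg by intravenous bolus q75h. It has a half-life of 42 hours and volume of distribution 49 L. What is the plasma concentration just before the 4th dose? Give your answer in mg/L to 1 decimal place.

18.0 mg/L

f = (1/2)^(τ/t½) = (1/2)^(75/42) ≈ 0.2900.
C₀ = D/Vd = 2216/49 ≈ 45.224 mg/L.
Before the 4th dose, 3 doses have been given. Superposition: Cmin = C₀·(f + f² + … + f^3).
≈ 45.224 × (0.2900 + 0.0841 + 0.0244) ≈ 45.224 × 0.3985 ≈ 18.022 mg/L.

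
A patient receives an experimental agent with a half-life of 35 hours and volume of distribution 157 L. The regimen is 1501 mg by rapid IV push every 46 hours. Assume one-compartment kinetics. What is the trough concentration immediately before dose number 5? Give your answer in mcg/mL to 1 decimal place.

6.3 mcg/mL

f = (1/2)^(τ/t½) = (1/2)^(46/35) ≈ 0.4021.
C₀ = D/Vd = 1501/157 ≈ 9.561 mcg/mL.
Before the 5th dose, 4 doses have been given. Superposition: Cmin = C₀·(f + f² + … + f^4).
≈ 9.561 × (0.4021 + 0.1617 + 0.0650 + 0.0261) ≈ 9.561 × 0.6549 ≈ 6.261 mcg/mL.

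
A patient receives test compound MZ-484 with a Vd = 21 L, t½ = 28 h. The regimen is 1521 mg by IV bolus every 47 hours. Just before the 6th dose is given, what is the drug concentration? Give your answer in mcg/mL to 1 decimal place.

f = (1/2)^(τ/t½) = (1/2)^(47/28) ≈ 0.3124.
C₀ = D/Vd = 1521/21 ≈ 72.429 mcg/mL.
Before the 6th dose, 5 doses have been given. Superposition: Cmin = C₀·(f + f² + … + f^5).
≈ 72.429 × (0.3124 + 0.0976 + 0.0305 + 0.0095 + 0.0030) ≈ 72.429 × 0.4530 ≈ 32.810 mcg/mL.

32.8 mcg/mL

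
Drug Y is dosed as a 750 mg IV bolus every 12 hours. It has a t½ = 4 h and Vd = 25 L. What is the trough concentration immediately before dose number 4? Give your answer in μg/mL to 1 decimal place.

f = (1/2)^(τ/t½) = (1/2)^(12/4) ≈ 0.1250.
C₀ = D/Vd = 750/25 ≈ 30.000 μg/mL.
Before the 4th dose, 3 doses have been given. Superposition: Cmin = C₀·(f + f² + … + f^3).
≈ 30.000 × (0.1250 + 0.0156 + 0.0020) ≈ 30.000 × 0.1426 ≈ 4.278 μg/mL.

4.3 μg/mL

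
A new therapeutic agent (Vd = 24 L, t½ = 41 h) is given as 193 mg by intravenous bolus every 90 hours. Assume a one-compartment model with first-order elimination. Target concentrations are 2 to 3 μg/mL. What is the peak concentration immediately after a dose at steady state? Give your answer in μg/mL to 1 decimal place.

10.3 μg/mL

k = ln2/t½ = ln2/41 ≈ 0.016906 h⁻¹; fraction remaining f = e^(−kτ) = e^(−0.016906×90) ≈ 0.2184.
At steady state, accumulation factor R = 1/(1 − e^(−kτ)) ≈ 1.2794.
Each bolus raises the concentration by D/Vd = 193/24 ≈ 8.042 μg/mL.
Cmax,ss = C₀/(1 − f) ≈ 8.042/0.7816 ≈ 10.289 μg/mL.
Peak 10.3 μg/mL vs MTC 3 μg/mL: exceeds toxic threshold.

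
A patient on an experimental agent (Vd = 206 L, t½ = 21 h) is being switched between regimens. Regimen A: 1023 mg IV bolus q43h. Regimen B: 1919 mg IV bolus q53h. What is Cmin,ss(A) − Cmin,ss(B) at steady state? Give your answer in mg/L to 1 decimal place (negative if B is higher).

-0.4 mg/L

Regimen A: f = (1/2)^(43/21) ≈ 0.2419; Cmin,ss = (1023/206)·f/(1−f) ≈ 1.585 mg/L.
Regimen B: f = (1/2)^(53/21) ≈ 0.1739; Cmin,ss = (1919/206)·f/(1−f) ≈ 1.961 mg/L.
Difference ≈ 1.585 − 1.961 ≈ -0.376 mg/L.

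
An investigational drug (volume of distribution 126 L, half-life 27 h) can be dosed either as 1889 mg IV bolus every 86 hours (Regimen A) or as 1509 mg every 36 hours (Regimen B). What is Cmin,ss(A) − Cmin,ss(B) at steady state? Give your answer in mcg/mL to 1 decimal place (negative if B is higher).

-6.0 mcg/mL

Regimen A: f = (1/2)^(86/27) ≈ 0.1099; Cmin,ss = (1889/126)·f/(1−f) ≈ 1.851 mcg/mL.
Regimen B: f = (1/2)^(36/27) ≈ 0.3969; Cmin,ss = (1509/126)·f/(1−f) ≈ 7.882 mcg/mL.
Difference ≈ 1.851 − 7.882 ≈ -6.031 mcg/mL.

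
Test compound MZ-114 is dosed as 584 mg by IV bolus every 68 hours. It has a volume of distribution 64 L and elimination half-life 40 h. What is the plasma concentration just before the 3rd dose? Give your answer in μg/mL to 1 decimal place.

f = (1/2)^(τ/t½) = (1/2)^(68/40) ≈ 0.3078.
C₀ = D/Vd = 584/64 ≈ 9.125 μg/mL.
Before the 3rd dose, 2 doses have been given. Superposition: Cmin = C₀·(f + f²).
≈ 9.125 × (0.3078 + 0.0947) ≈ 9.125 × 0.4025 ≈ 3.673 μg/mL.

3.7 μg/mL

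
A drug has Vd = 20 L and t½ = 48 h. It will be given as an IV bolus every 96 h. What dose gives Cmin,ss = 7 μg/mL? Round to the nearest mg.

420 mg

τ/t½ = 96/48 ≈ 2, so f = (1/2)^(96/48) ≈ 0.250000.
Cmin,ss = (D/Vd)·f/(1−f), so D = Cmin,ss·Vd·(1−f)/f.
D = 7 × 20 × (1−f)/f ≈ 7 × 20 × 3.00000 ≈ 420.00 mg.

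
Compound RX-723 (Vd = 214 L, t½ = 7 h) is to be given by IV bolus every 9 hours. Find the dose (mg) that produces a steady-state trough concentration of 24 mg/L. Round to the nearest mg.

7386 mg

τ/t½ = 9/7 ≈ 1.2857, so f = (1/2)^(9/7) ≈ 0.410168.
Cmin,ss = (D/Vd)·f/(1−f), so D = Cmin,ss·Vd·(1−f)/f.
D = 24 × 214 × (1−f)/f ≈ 24 × 214 × 1.43803 ≈ 7385.72 mg.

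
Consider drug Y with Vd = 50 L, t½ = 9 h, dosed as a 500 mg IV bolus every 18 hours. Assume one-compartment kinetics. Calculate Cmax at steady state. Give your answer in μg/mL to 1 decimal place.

13.3 μg/mL

The dosing interval is 2 half-lives, so f = 2^(−2) = 0.25.
Accumulation ratio R = 1/(1 − f) = 1/0.75 = 4/3.
Single-dose peak C₀ = D/Vd = 500/50 = 10 μg/mL.
Steady-state peak Cmax,ss = C₀·R = 10 × 4/3 ≈ 13.333 μg/mL.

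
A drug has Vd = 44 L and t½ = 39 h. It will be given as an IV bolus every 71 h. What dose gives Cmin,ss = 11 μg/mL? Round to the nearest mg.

1226 mg

τ/t½ = 71/39 ≈ 1.8205, so f = (1/2)^(71/39) ≈ 0.283120.
Cmin,ss = (D/Vd)·f/(1−f), so D = Cmin,ss·Vd·(1−f)/f.
D = 11 × 44 × (1−f)/f ≈ 11 × 44 × 2.53207 ≈ 1225.52 mg.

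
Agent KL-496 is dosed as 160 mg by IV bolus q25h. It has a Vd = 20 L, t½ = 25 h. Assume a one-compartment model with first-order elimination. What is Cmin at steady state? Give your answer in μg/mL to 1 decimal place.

8.0 μg/mL

τ = 25 h = 1 half-life, so f = (1/2)^1 = 0.5.
At steady state, R = 1/(1 − 0.5) = 2/1.
Single-dose peak C₀ = D/Vd = 160/20 = 8 μg/mL.
Steady-state peak Cmax,ss = C₀·R = 8 × 2/1 ≈ 16.000 μg/mL.
Steady-state trough Cmin,ss = Cmax,ss·f ≈ 16.000 × 0.5 ≈ 8.000 μg/mL.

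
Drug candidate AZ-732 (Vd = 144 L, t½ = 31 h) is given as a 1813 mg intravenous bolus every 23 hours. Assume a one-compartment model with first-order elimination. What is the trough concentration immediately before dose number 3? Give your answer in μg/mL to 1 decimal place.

12.0 μg/mL

f = (1/2)^(τ/t½) = (1/2)^(23/31) ≈ 0.5979.
C₀ = D/Vd = 1813/144 ≈ 12.590 μg/mL.
Before the 3rd dose, 2 doses have been given. Superposition: Cmin = C₀·(f + f²).
≈ 12.590 × (0.5979 + 0.3575) ≈ 12.590 × 0.9554 ≈ 12.028 μg/mL.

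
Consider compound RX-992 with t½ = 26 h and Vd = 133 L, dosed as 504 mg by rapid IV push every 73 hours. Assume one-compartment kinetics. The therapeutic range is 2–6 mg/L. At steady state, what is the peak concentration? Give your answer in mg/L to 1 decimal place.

Over one 73-h interval, 73/26 ≈ 2.8077 half-lives elapse, leaving f ≈ 0.1428 of each dose.
At steady state, accumulation factor R = 1/(1 − e^(−kτ)) ≈ 1.1666.
Each bolus raises the concentration by D/Vd = 504/133 ≈ 3.789 mg/L.
Steady-state peak Cmax,ss = C₀·R ≈ 3.789 × 1.1666 ≈ 4.420 mg/L.
Peak 4.4 mg/L vs MTC 6 mg/L: below toxic threshold.

4.4 mg/L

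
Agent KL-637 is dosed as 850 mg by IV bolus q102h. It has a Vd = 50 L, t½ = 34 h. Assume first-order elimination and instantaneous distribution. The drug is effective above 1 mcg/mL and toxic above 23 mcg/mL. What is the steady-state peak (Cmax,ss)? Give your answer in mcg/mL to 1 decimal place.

τ = 102 h = 3 half-lives, so f = (1/2)^3 = 0.125.
At steady state, R = 1/(1 − 0.125) = 8/7.
Single-dose peak C₀ = D/Vd = 850/50 = 17 mcg/mL.
Steady-state peak Cmax,ss = C₀·R = 17 × 8/7 ≈ 19.429 mcg/mL.
Peak 19.4 mcg/mL vs MTC 23 mcg/mL: below toxic threshold.

19.4 mcg/mL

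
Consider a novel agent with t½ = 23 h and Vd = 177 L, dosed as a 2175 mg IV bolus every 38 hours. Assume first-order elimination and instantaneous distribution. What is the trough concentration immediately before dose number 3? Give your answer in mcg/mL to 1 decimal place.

5.2 mcg/mL

f = (1/2)^(τ/t½) = (1/2)^(38/23) ≈ 0.3182.
C₀ = D/Vd = 2175/177 ≈ 12.288 mcg/mL.
Before the 3rd dose, 2 doses have been given. Superposition: Cmin = C₀·(f + f²).
≈ 12.288 × (0.3182 + 0.1013) ≈ 12.288 × 0.4195 ≈ 5.155 mcg/mL.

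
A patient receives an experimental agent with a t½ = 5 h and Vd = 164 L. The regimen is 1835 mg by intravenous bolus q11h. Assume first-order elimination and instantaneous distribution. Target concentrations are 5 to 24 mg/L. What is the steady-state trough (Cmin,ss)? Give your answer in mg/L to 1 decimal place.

k = ln2/t½ = ln2/5 ≈ 0.138629 h⁻¹; fraction remaining f = e^(−kτ) = e^(−0.138629×11) ≈ 0.2176.
Accumulation ratio R = 1/(1 − f) ≈ 1/0.7824 ≈ 1.2781.
Each bolus raises the concentration by D/Vd = 1835/164 ≈ 11.189 mg/L.
Steady-state peak Cmax,ss = C₀·R ≈ 11.189 × 1.2781 ≈ 14.301 mg/L.
Steady-state trough Cmin,ss = Cmax,ss·f ≈ 14.301 × 0.2176 ≈ 3.112 mg/L.
Trough 3.1 mg/L vs MEC 5 mg/L: subtherapeutic.

3.1 mg/L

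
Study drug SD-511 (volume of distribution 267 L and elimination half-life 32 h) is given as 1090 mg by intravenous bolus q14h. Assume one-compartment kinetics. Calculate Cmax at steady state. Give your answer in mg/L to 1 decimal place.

15.6 mg/L

Over one 14-h interval, 14/32 ≈ 0.4375 half-lives elapse, leaving f ≈ 0.7384 of each dose.
Accumulation ratio R = 1/(1 − f) ≈ 1/0.2616 ≈ 3.8226.
Single-dose peak C₀ = D/Vd = 1090/267 ≈ 4.082 mg/L.
Steady-state peak Cmax,ss = C₀·R ≈ 4.082 × 3.8226 ≈ 15.604 mg/L.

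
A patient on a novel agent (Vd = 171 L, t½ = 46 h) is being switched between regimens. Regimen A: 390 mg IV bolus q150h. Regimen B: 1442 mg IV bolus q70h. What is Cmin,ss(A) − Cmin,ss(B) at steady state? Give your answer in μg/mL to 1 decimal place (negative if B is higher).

-4.2 μg/mL

Regimen A: f = (1/2)^(150/46) ≈ 0.1043; Cmin,ss = (390/171)·f/(1−f) ≈ 0.266 μg/mL.
Regimen B: f = (1/2)^(70/46) ≈ 0.3483; Cmin,ss = (1442/171)·f/(1−f) ≈ 4.507 μg/mL.
Difference ≈ 0.266 − 4.507 ≈ -4.241 μg/mL.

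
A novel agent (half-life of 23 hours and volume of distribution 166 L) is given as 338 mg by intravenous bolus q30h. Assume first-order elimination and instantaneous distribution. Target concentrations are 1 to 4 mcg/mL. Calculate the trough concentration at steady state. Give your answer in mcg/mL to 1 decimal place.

1.4 mcg/mL

τ/t½ = 30/23 ≈ 1.3043, so fraction remaining f = (1/2)^(30/23) ≈ 0.4049.
Accumulation ratio R = 1/(1 − f) ≈ 1/0.5951 ≈ 1.6804.
Each bolus raises the concentration by D/Vd = 338/166 ≈ 2.036 mcg/mL.
Cmax,ss = C₀/(1 − f) ≈ 2.036/0.5951 ≈ 3.421 mcg/mL.
One interval later, Cmin,ss = Cmax,ss·e^(−kτ) ≈ 3.421 × 0.4049 ≈ 1.385 mcg/mL.
Trough 1.4 mcg/mL vs MEC 1 mcg/mL: adequate.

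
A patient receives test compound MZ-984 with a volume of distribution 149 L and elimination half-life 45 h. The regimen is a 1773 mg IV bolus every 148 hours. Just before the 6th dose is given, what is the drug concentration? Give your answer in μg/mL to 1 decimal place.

f = (1/2)^(τ/t½) = (1/2)^(148/45) ≈ 0.1023.
C₀ = D/Vd = 1773/149 ≈ 11.899 μg/mL.
Before the 6th dose, 5 doses have been given. Superposition: Cmin = C₀·(f + f² + … + f^5).
≈ 11.899 × (0.1023 + 0.0105 + 0.0011 + 0.0001 + 0.0000) ≈ 11.899 × 0.1140 ≈ 1.356 μg/mL.

1.4 μg/mL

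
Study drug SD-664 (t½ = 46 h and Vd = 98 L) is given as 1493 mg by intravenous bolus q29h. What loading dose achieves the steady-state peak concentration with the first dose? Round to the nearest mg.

4217 mg

f = (1/2)^(29/46) ≈ 0.645982; accumulation ratio R = 1/(1−f) ≈ 2.82472.
Loading dose to hit Cmax,ss on first dose: D_load = D_maint·R ≈ 1493 × 2.82472 ≈ 4217.31 mg.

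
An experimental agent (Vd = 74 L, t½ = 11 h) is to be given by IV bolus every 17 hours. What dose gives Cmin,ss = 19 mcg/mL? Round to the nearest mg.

τ/t½ = 17/11 ≈ 1.5455, so f = (1/2)^(17/11) ≈ 0.342588.
Cmin,ss = (D/Vd)·f/(1−f), so D = Cmin,ss·Vd·(1−f)/f.
D = 19 × 74 × (1−f)/f ≈ 19 × 74 × 1.91896 ≈ 2698.06 mg.

2698 mg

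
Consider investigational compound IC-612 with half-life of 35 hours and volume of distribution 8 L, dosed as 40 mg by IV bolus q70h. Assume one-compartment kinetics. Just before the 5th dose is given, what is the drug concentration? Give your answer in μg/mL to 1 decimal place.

f = (1/2)^(τ/t½) = (1/2)^(70/35) ≈ 0.2500.
C₀ = D/Vd = 40/8 ≈ 5.000 μg/mL.
Before the 5th dose, 4 doses have been given. Superposition: Cmin = C₀·(f + f² + … + f^4).
≈ 5.000 × (0.2500 + 0.0625 + 0.0156 + 0.0039) ≈ 5.000 × 0.3320 ≈ 1.660 μg/mL.

1.7 μg/mL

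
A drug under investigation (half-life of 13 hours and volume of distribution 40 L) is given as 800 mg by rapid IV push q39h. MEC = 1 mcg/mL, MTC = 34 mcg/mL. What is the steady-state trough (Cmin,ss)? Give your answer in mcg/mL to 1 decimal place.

2.9 mcg/mL

The dosing interval is 3 half-lives, so f = 2^(−3) = 0.125.
At steady state, R = 1/(1 − 0.125) = 8/7.
Single-dose peak C₀ = D/Vd = 800/40 = 20 mcg/mL.
Steady-state peak Cmax,ss = C₀·R = 20 × 8/7 ≈ 22.857 mcg/mL.
Steady-state trough Cmin,ss = Cmax,ss·f ≈ 22.857 × 0.125 ≈ 2.857 mcg/mL.
Trough 2.9 mcg/mL vs MEC 1 mcg/mL: adequate.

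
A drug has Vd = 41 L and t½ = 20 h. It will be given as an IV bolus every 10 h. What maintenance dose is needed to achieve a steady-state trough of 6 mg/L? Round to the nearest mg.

τ/t½ = 10/20 ≈ 0.5, so f = (1/2)^(10/20) ≈ 0.707107.
Cmin,ss = (D/Vd)·f/(1−f), so D = Cmin,ss·Vd·(1−f)/f.
D = 6 × 41 × (1−f)/f ≈ 6 × 41 × 0.41421 ≈ 101.90 mg.

102 mg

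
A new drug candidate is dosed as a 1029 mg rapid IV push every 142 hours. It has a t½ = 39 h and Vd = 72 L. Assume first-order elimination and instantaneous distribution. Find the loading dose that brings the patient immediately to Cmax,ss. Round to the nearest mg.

1119 mg

f = (1/2)^(142/39) ≈ 0.080157; accumulation ratio R = 1/(1−f) ≈ 1.08714.
Loading dose to hit Cmax,ss on first dose: D_load = D_maint·R ≈ 1029 × 1.08714 ≈ 1118.67 mg.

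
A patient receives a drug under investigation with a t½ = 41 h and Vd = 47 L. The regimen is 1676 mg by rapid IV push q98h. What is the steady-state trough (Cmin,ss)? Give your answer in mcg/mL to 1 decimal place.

Over one 98-h interval, 98/41 ≈ 2.3902 half-lives elapse, leaving f ≈ 0.1908 of each dose.
Each bolus raises the concentration by D/Vd = 1676/47 ≈ 35.660 mcg/mL.
Steady-state trough Cmin,ss = C₀·f/(1−f) ≈ 35.660 × 0.1908/0.8092 ≈ 8.408 mcg/mL.

8.4 mcg/mL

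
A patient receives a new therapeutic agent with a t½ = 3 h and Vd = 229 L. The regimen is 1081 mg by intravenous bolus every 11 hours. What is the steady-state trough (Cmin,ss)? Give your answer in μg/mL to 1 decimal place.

τ/t½ = 11/3 ≈ 3.6667, so fraction remaining f = (1/2)^(11/3) ≈ 0.0787.
Accumulation ratio R = 1/(1 − f) ≈ 1/0.9213 ≈ 1.0854.
Each bolus raises the concentration by D/Vd = 1081/229 ≈ 4.721 μg/mL.
Cmax,ss = C₀/(1 − f) ≈ 4.721/0.9213 ≈ 5.124 μg/mL.
One interval later, Cmin,ss = Cmax,ss·e^(−kτ) ≈ 5.124 × 0.0787 ≈ 0.403 μg/mL.

0.4 μg/mL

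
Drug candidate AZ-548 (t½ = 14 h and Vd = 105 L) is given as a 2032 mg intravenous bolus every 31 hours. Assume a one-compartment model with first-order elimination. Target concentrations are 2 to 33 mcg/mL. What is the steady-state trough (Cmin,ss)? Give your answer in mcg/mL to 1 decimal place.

Over one 31-h interval, 31/14 ≈ 2.2143 half-lives elapse, leaving f ≈ 0.2155 of each dose.
Accumulation ratio R = 1/(1 − f) ≈ 1/0.7845 ≈ 1.2747.
Each bolus raises the concentration by D/Vd = 2032/105 ≈ 19.352 mcg/mL.
Cmax,ss = C₀/(1 − f) ≈ 19.352/0.7845 ≈ 24.668 mcg/mL.
Steady-state trough Cmin,ss = Cmax,ss·f ≈ 24.668 × 0.2155 ≈ 5.316 mcg/mL.
Trough 5.3 mcg/mL vs MEC 2 mcg/mL: adequate.

5.3 mcg/mL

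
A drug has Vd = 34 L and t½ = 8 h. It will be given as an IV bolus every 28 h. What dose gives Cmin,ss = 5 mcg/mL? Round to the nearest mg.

1753 mg

τ/t½ = 28/8 ≈ 3.5, so f = (1/2)^(28/8) ≈ 0.088388.
Cmin,ss = (D/Vd)·f/(1−f), so D = Cmin,ss·Vd·(1−f)/f.
D = 5 × 34 × (1−f)/f ≈ 5 × 34 × 10.31375 ≈ 1753.34 mg.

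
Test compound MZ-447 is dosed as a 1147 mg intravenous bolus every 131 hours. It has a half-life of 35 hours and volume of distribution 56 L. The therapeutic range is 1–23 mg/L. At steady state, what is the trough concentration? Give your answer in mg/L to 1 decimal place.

τ/t½ = 131/35 ≈ 3.7429, so fraction remaining f = (1/2)^(131/35) ≈ 0.0747.
Single-dose peak C₀ = D/Vd = 1147/56 ≈ 20.482 mg/L.
Steady-state trough Cmin,ss = C₀·f/(1−f) ≈ 20.482 × 0.0747/0.9253 ≈ 1.654 mg/L.
Trough 1.7 mg/L vs MEC 1 mg/L: adequate.

1.7 mg/L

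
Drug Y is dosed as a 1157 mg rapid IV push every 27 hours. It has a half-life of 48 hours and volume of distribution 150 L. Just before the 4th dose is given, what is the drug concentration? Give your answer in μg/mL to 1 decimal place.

11.2 μg/mL

f = (1/2)^(τ/t½) = (1/2)^(27/48) ≈ 0.6771.
C₀ = D/Vd = 1157/150 ≈ 7.713 μg/mL.
Before the 4th dose, 3 doses have been given. Superposition: Cmin = C₀·(f + f² + … + f^3).
≈ 7.713 × (0.6771 + 0.4585 + 0.3104) ≈ 7.713 × 1.4460 ≈ 11.153 μg/mL.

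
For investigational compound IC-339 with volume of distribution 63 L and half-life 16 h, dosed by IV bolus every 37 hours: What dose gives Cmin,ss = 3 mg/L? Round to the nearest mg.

τ/t½ = 37/16 ≈ 2.3125, so f = (1/2)^(37/16) ≈ 0.201311.
Cmin,ss = (D/Vd)·f/(1−f), so D = Cmin,ss·Vd·(1−f)/f.
D = 3 × 63 × (1−f)/f ≈ 3 × 63 × 3.96744 ≈ 749.85 mg.

750 mg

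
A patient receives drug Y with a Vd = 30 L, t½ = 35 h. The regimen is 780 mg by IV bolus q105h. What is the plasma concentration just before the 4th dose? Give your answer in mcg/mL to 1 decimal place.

f = (1/2)^(τ/t½) = (1/2)^(105/35) ≈ 0.1250.
C₀ = D/Vd = 780/30 ≈ 26.000 mcg/mL.
Before the 4th dose, 3 doses have been given. Superposition: Cmin = C₀·(f + f² + … + f^3).
≈ 26.000 × (0.1250 + 0.0156 + 0.0020) ≈ 26.000 × 0.1426 ≈ 3.708 mcg/mL.

3.7 mcg/mL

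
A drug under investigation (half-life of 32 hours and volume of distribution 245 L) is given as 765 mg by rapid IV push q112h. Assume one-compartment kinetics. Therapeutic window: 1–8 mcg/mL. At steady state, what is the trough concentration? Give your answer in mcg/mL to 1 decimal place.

k = ln2/t½ = ln2/32 ≈ 0.021661 h⁻¹; fraction remaining f = e^(−kτ) = e^(−0.021661×112) ≈ 0.0884.
Accumulation ratio R = 1/(1 − f) ≈ 1/0.9116 ≈ 1.0970.
Single-dose peak C₀ = D/Vd = 765/245 ≈ 3.122 mcg/mL.
Cmax,ss = C₀/(1 − f) ≈ 3.122/0.9116 ≈ 3.425 mcg/mL.
Steady-state trough Cmin,ss = Cmax,ss·f ≈ 3.425 × 0.0884 ≈ 0.303 mcg/mL.
Trough 0.3 mcg/mL vs MEC 1 mcg/mL: subtherapeutic.

0.3 mcg/mL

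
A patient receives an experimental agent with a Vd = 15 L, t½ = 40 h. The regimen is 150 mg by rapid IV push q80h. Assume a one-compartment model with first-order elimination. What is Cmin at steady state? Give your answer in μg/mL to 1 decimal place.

3.3 μg/mL

τ = 80 h = 2 half-lives, so f = (1/2)^2 = 0.25.
At steady state, R = 1/(1 − 0.25) = 4/3.
Single-dose peak C₀ = D/Vd = 150/15 = 10 μg/mL.
Steady-state peak Cmax,ss = C₀·R = 10 × 4/3 ≈ 13.333 μg/mL.
Steady-state trough Cmin,ss = Cmax,ss·f ≈ 13.333 × 0.25 ≈ 3.333 μg/mL.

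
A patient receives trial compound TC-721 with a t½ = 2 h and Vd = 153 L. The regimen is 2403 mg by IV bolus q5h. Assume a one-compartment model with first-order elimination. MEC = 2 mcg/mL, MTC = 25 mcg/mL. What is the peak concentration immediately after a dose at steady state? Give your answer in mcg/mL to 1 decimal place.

Over one 5-h interval, 5/2 ≈ 2.5 half-lives elapse, leaving f ≈ 0.1768 of each dose.
Accumulation ratio R = 1/(1 − f) ≈ 1/0.8232 ≈ 1.2148.
Single-dose peak C₀ = D/Vd = 2403/153 ≈ 15.706 mcg/mL.
Steady-state peak Cmax,ss = C₀·R ≈ 15.706 × 1.2148 ≈ 19.080 mcg/mL.
Peak 19.1 mcg/mL vs MTC 25 mcg/mL: below toxic threshold.

19.1 mcg/mL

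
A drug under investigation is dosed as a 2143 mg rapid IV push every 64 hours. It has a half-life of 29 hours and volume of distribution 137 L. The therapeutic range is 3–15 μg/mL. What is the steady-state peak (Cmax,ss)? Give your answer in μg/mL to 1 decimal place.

20.0 μg/mL

τ/t½ = 64/29 ≈ 2.2069, so fraction remaining f = (1/2)^(64/29) ≈ 0.2166.
At steady state, accumulation factor R = 1/(1 − e^(−kτ)) ≈ 1.2765.
Each bolus raises the concentration by D/Vd = 2143/137 ≈ 15.642 μg/mL.
Steady-state peak Cmax,ss = C₀·R ≈ 15.642 × 1.2765 ≈ 19.967 μg/mL.
Peak 20.0 μg/mL vs MTC 15 μg/mL: exceeds toxic threshold.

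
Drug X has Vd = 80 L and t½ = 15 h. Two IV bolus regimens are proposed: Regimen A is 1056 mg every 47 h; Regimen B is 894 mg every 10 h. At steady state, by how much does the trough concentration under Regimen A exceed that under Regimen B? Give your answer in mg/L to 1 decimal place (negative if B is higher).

Regimen A: f = (1/2)^(47/15) ≈ 0.1140; Cmin,ss = (1056/80)·f/(1−f) ≈ 1.698 mg/L.
Regimen B: f = (1/2)^(10/15) ≈ 0.6300; Cmin,ss = (894/80)·f/(1−f) ≈ 19.028 mg/L.
Difference ≈ 1.698 − 19.028 ≈ -17.330 mg/L.

-17.3 mg/L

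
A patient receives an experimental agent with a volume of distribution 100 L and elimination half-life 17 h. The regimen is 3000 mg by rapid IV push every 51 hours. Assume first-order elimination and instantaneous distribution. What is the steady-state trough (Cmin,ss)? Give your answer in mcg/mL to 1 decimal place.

4.3 mcg/mL

τ = 51 h = 3 half-lives, so f = (1/2)^3 = 0.125.
Accumulation ratio R = 1/(1 − f) = 1/0.875 = 8/7.
Single-dose peak C₀ = D/Vd = 3000/100 = 30 mcg/mL.
Steady-state peak Cmax,ss = C₀·R = 30 × 8/7 ≈ 34.286 mcg/mL.
Steady-state trough Cmin,ss = Cmax,ss·f ≈ 34.286 × 0.125 ≈ 4.286 mcg/mL.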